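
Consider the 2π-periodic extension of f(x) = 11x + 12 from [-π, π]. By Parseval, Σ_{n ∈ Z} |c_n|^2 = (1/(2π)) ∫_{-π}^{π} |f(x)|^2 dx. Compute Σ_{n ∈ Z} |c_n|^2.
Σ |c_n|^2 = 121π^2/3 + 144

Expand and integrate term by term over [-π, π]:
  ∫ (11x)^2 dx = 121·(2π^3/3); ∫ 2·11·(12)·x dx = 0 (odd integrand); ∫ 12^2 dx = 144·2π.
So (1/(2π)) ∫_{-π}^{π} (11x + 12)^2 dx = 121π^2/3 + 144 = 121π^2/3 + 144.
Parseval ⇒ Σ |c_n|^2 = 121π^2/3 + 144.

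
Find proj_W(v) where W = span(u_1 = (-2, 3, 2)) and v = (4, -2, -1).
proj_W(v) = (32/17, -48/17, -32/17)

Set up U = [u_1 | ... | u_1] ∈ R^(3×1). The projector onto W = col(U) is P = U (U^T U)^(-1) U^T.
Compute U^T U =
  [17],
and U^T v = (-16).
Solve U^T U · c = U^T v for the coefficients: c = (-16/17). The projection is proj_W(v) = U c.
Check: (v - proj_W(v)) · u_1 = 0  (should be 0).
Result: proj_W(v) = (32/17, -48/17, -32/17).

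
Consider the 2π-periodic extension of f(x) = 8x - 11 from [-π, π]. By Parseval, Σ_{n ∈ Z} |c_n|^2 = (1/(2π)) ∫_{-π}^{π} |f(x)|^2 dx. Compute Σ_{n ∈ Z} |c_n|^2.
Σ |c_n|^2 = 64π^2/3 + 121

Expand and integrate term by term over [-π, π]:
  ∫ (8x)^2 dx = 64·(2π^3/3); ∫ 2·8·(-11)·x dx = 0 (odd integrand); ∫ (-11)^2 dx = 121·2π.
So (1/(2π)) ∫_{-π}^{π} (8x - 11)^2 dx = 64π^2/3 + 121 = 64π^2/3 + 121.
Parseval ⇒ Σ |c_n|^2 = 64π^2/3 + 121.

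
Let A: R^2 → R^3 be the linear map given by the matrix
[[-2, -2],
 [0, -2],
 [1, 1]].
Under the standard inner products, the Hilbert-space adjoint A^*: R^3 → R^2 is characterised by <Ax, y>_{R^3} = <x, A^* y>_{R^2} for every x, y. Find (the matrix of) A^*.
A^* = A^T =
[[-2, 0, 1],
 [-2, -2, 1]]

For real matrices with standard dot products, the defining identity <Ax, y> = <x, A^* y> gives (Ax)^T y = x^T (A^*) y, i.e. x^T A^T y = x^T (A^*) y. Since this holds for all x, y, we must have A^* = A^T. Therefore
A^* =
[[-2, 0, 1],
 [-2, -2, 1]].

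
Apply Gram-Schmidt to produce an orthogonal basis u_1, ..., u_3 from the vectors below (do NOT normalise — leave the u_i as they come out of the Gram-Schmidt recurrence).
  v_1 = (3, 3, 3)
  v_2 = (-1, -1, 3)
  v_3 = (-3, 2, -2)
Orthogonal basis:
  u_1 = (3, 3, 3)
  u_2 = (-4/3, -4/3, 8/3)
  u_3 = (-5/2, 5/2, 0)

Apply the Gram-Schmidt recurrence
  u_1 = v_1
  u_i = v_i − Σ_{j<i} ((v_i · u_j) / (u_j · u_j)) · u_j.

Step by step this gives:
  u_1 = (3, 3, 3)
  u_2 = (-4/3, -4/3, 8/3)
  u_3 = (-5/2, 5/2, 0)

Orthogonality check:
  u_2 · u_1 = 0 (should be 0)
  u_3 · u_1 = 0 (should be 0)
  u_3 · u_2 = 0 (should be 0)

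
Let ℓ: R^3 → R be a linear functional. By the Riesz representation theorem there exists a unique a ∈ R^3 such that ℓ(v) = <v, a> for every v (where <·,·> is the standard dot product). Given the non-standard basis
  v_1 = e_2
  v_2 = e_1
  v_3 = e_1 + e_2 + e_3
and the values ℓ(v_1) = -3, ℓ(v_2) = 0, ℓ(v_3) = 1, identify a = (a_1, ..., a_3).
a = (0, -3, 4)

Write a = (a_1, ..., a_3) in the standard basis. For each basis vector v_i, ℓ(v_i) = <v_i, a> is a linear equation in the a_j's. Collect the n equations into a matrix system V a = ℓ, where row i of V is v_i (expressed in the standard basis). Since V is invertible (lower-triangular with 1s on the diagonal, up to permutation), solve by back-substitution:
  V =
[[0, 1, 0],
 [1, 0, 0],
 [1, 1, 1]]
  V a = (-3, 0, 1)
Solving gives a = (0, -3, 4).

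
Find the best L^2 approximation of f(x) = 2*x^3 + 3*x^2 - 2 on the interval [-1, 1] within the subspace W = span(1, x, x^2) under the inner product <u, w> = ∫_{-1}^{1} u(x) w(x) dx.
g(x) = 3*x^2 + 6*x/5 - 2

The best approximation g ∈ W is the orthogonal projection of f onto W. Writing g = a_0 + a_1 x + a_2 x^2, the coefficients solve the normal equations G · a = b where
  G_{ij} = <φ_i, φ_j> and b_i = <f, φ_i>, with φ_0 = 1, φ_1 = x, φ_2 = x^2.
G =
  [2, 0, 2/3]
  [0, 2/3, 0]
  [2/3, 0, 2/5],
b = (-2, 4/5, -2/15).
Solving gives a_0 = -2, a_1 = 6/5, a_2 = 3, so
  g(x) = 3*x^2 + 6*x/5 - 2.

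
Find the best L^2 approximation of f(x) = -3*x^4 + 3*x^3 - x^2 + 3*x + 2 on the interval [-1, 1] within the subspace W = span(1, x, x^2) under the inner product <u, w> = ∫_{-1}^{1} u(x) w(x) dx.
g(x) = -25*x^2/7 + 24*x/5 + 79/35

The best approximation g ∈ W is the orthogonal projection of f onto W. Writing g = a_0 + a_1 x + a_2 x^2, the coefficients solve the normal equations G · a = b where
  G_{ij} = <φ_i, φ_j> and b_i = <f, φ_i>, with φ_0 = 1, φ_1 = x, φ_2 = x^2.
G =
  [2, 0, 2/3]
  [0, 2/3, 0]
  [2/3, 0, 2/5],
b = (32/15, 16/5, 8/105).
Solving gives a_0 = 79/35, a_1 = 24/5, a_2 = -25/7, so
  g(x) = -25*x^2/7 + 24*x/5 + 79/35.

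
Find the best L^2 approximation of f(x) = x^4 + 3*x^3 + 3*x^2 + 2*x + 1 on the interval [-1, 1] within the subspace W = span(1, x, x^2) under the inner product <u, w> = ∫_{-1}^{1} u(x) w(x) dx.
g(x) = 27*x^2/7 + 19*x/5 + 32/35

The best approximation g ∈ W is the orthogonal projection of f onto W. Writing g = a_0 + a_1 x + a_2 x^2, the coefficients solve the normal equations G · a = b where
  G_{ij} = <φ_i, φ_j> and b_i = <f, φ_i>, with φ_0 = 1, φ_1 = x, φ_2 = x^2.
G =
  [2, 0, 2/3]
  [0, 2/3, 0]
  [2/3, 0, 2/5],
b = (22/5, 38/15, 226/105).
Solving gives a_0 = 32/35, a_1 = 19/5, a_2 = 27/7, so
  g(x) = 27*x^2/7 + 19*x/5 + 32/35.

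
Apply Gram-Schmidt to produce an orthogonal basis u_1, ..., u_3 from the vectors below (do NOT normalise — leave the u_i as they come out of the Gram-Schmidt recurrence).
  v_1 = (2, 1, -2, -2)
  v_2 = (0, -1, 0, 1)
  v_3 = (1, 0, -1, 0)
Orthogonal basis:
  u_1 = (2, 1, -2, -2)
  u_2 = (6/13, -10/13, -6/13, 7/13)
  u_3 = (1/17, 4/17, -1/17, 4/17)

Apply the Gram-Schmidt recurrence
  u_1 = v_1
  u_i = v_i − Σ_{j<i} ((v_i · u_j) / (u_j · u_j)) · u_j.

Step by step this gives:
  u_1 = (2, 1, -2, -2)
  u_2 = (6/13, -10/13, -6/13, 7/13)
  u_3 = (1/17, 4/17, -1/17, 4/17)

Orthogonality check:
  u_2 · u_1 = 0 (should be 0)
  u_3 · u_1 = 0 (should be 0)
  u_3 · u_2 = 0 (should be 0)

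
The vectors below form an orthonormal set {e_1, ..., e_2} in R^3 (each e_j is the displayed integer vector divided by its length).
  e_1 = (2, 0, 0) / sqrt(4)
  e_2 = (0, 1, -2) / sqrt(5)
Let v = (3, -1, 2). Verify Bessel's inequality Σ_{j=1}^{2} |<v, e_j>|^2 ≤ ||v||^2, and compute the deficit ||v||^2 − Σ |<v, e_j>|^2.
Σ |<v, e_j>|^2 = 14; ||v||^2 = 14; deficit = 0

Write each e_j = u_j / sqrt(<u_j, u_j>) where u_j is the displayed integer vector. Then <v, e_j> = <v, u_j> / sqrt(<u_j, u_j>), so |<v, e_j>|^2 = <v, u_j>^2 / <u_j, u_j>.
Coefficients: <v, e_1> = 6/sqrt(4), <v, e_2> = -5/sqrt(5).
Square and sum: Σ |<v, e_j>|^2 = 14.
Compute ||v||^2 = v·v = 14.
Deficit = 14 − 14 = 0 ≥ 0, confirming Bessel's inequality. (The deficit equals ||v − Σ <v,e_j> e_j||^2, the squared distance from v to span{e_j}.)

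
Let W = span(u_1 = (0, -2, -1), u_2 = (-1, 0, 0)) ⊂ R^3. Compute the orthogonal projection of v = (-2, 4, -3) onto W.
proj_W(v) = (-2, 2, 1)

Set up U = [u_1 | ... | u_2] ∈ R^(3×2). The projector onto W = col(U) is P = U (U^T U)^(-1) U^T.
Compute U^T U =
  [5, 0]
  [0, 1],
and U^T v = (-5, 2).
Solve U^T U · c = U^T v for the coefficients: c = (-1, 2). The projection is proj_W(v) = U c.
Check: (v - proj_W(v)) · u_1 = 0  (should be 0).
Check: (v - proj_W(v)) · u_2 = 0  (should be 0).
Result: proj_W(v) = (-2, 2, 1).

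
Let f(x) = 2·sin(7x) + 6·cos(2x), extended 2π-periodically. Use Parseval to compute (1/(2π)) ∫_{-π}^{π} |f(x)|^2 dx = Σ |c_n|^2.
Σ |c_n|^2 = 20

Expand |f|^2 and use orthogonality of {sin(nx), cos(mx)} on [-π, π]:
  ∫_{-π}^{π} sin(nx)^2 dx = π, ∫ cos(mx)^2 dx = π, and cross terms integrate to 0.
So ∫_{-π}^{π} f(x)^2 dx = 2^2 · π + 6^2 · π = (4 + 36)π.
Divide by 2π: (4 + 36)/2 = 20.
By Parseval, this equals Σ |c_n|^2.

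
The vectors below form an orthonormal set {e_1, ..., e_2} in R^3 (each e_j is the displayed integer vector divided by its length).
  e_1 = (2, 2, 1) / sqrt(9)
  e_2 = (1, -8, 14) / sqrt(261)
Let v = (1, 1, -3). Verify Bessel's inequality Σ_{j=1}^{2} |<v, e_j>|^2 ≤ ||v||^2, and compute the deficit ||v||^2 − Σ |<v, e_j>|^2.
Σ |<v, e_j>|^2 = 270/29; ||v||^2 = 11; deficit = 49/29

Write each e_j = u_j / sqrt(<u_j, u_j>) where u_j is the displayed integer vector. Then <v, e_j> = <v, u_j> / sqrt(<u_j, u_j>), so |<v, e_j>|^2 = <v, u_j>^2 / <u_j, u_j>.
Coefficients: <v, e_1> = 1/sqrt(9), <v, e_2> = -49/sqrt(261).
Square and sum: Σ |<v, e_j>|^2 = 270/29.
Compute ||v||^2 = v·v = 11.
Deficit = 11 − 270/29 = 49/29 ≥ 0, confirming Bessel's inequality. (The deficit equals ||v − Σ <v,e_j> e_j||^2, the squared distance from v to span{e_j}.)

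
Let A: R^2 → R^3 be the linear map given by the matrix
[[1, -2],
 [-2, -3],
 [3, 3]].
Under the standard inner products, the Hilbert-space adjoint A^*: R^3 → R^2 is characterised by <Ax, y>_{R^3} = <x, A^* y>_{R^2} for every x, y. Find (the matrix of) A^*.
A^* = A^T =
[[1, -2, 3],
 [-2, -3, 3]]

For real matrices with standard dot products, the defining identity <Ax, y> = <x, A^* y> gives (Ax)^T y = x^T (A^*) y, i.e. x^T A^T y = x^T (A^*) y. Since this holds for all x, y, we must have A^* = A^T. Therefore
A^* =
[[1, -2, 3],
 [-2, -3, 3]].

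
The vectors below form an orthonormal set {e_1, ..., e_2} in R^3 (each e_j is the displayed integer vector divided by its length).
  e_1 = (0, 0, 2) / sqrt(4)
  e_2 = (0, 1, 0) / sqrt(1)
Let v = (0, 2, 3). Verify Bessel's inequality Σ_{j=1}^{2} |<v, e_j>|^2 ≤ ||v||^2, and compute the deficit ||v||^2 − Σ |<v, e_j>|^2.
Σ |<v, e_j>|^2 = 13; ||v||^2 = 13; deficit = 0

Write each e_j = u_j / sqrt(<u_j, u_j>) where u_j is the displayed integer vector. Then <v, e_j> = <v, u_j> / sqrt(<u_j, u_j>), so |<v, e_j>|^2 = <v, u_j>^2 / <u_j, u_j>.
Coefficients: <v, e_1> = 6/sqrt(4), <v, e_2> = 2/sqrt(1).
Square and sum: Σ |<v, e_j>|^2 = 13.
Compute ||v||^2 = v·v = 13.
Deficit = 13 − 13 = 0 ≥ 0, confirming Bessel's inequality. (The deficit equals ||v − Σ <v,e_j> e_j||^2, the squared distance from v to span{e_j}.)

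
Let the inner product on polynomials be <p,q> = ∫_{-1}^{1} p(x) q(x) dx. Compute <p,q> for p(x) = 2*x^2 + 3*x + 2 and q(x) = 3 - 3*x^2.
<p,q> = 48/5

Expand the product: p(x)·q(x) = -6*x^4 - 9*x^3 + 9*x + 6.
∫_{-1}^{1} of each monomial x^k gives [2/(k+1) if k even, 0 if k odd]. Integrating term-by-term (or equivalently evaluating the antiderivative F(x) = -6*x^5/5 - 9*x^4/4 + 9*x^2/2 + 6*x at the endpoints):
  F(1) − F(−1) = 141/20 − (-51/20) = 48/5.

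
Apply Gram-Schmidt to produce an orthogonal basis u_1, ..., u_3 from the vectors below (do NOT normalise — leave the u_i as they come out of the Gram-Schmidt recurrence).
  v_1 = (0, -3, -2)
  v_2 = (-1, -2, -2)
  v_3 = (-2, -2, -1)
Orthogonal basis:
  u_1 = (0, -3, -2)
  u_2 = (-1, 4/13, -6/13)
  u_3 = (-10/17, -10/17, 15/17)

Apply the Gram-Schmidt recurrence
  u_1 = v_1
  u_i = v_i − Σ_{j<i} ((v_i · u_j) / (u_j · u_j)) · u_j.

Step by step this gives:
  u_1 = (0, -3, -2)
  u_2 = (-1, 4/13, -6/13)
  u_3 = (-10/17, -10/17, 15/17)

Orthogonality check:
  u_2 · u_1 = 0 (should be 0)
  u_3 · u_1 = 0 (should be 0)
  u_3 · u_2 = 0 (should be 0)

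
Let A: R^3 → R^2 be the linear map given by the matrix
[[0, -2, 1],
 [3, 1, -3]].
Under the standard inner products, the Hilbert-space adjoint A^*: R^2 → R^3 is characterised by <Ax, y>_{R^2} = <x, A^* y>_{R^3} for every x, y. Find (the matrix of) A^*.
A^* = A^T =
[[0, 3],
 [-2, 1],
 [1, -3]]

For real matrices with standard dot products, the defining identity <Ax, y> = <x, A^* y> gives (Ax)^T y = x^T (A^*) y, i.e. x^T A^T y = x^T (A^*) y. Since this holds for all x, y, we must have A^* = A^T. Therefore
A^* =
[[0, 3],
 [-2, 1],
 [1, -3]].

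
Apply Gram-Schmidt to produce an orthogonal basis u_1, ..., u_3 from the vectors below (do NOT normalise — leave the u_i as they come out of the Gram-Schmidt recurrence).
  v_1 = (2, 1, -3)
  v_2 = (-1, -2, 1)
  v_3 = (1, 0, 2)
Orthogonal basis:
  u_1 = (2, 1, -3)
  u_2 = (0, -3/2, -1/2)
  u_3 = (11/7, -11/35, 33/35)

Apply the Gram-Schmidt recurrence
  u_1 = v_1
  u_i = v_i − Σ_{j<i} ((v_i · u_j) / (u_j · u_j)) · u_j.

Step by step this gives:
  u_1 = (2, 1, -3)
  u_2 = (0, -3/2, -1/2)
  u_3 = (11/7, -11/35, 33/35)

Orthogonality check:
  u_2 · u_1 = 0 (should be 0)
  u_3 · u_1 = 0 (should be 0)
  u_3 · u_2 = 0 (should be 0)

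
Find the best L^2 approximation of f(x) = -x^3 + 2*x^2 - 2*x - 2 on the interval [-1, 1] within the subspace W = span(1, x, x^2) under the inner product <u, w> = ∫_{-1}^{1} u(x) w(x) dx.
g(x) = 2*x^2 - 13*x/5 - 2

The best approximation g ∈ W is the orthogonal projection of f onto W. Writing g = a_0 + a_1 x + a_2 x^2, the coefficients solve the normal equations G · a = b where
  G_{ij} = <φ_i, φ_j> and b_i = <f, φ_i>, with φ_0 = 1, φ_1 = x, φ_2 = x^2.
G =
  [2, 0, 2/3]
  [0, 2/3, 0]
  [2/3, 0, 2/5],
b = (-8/3, -26/15, -8/15).
Solving gives a_0 = -2, a_1 = -13/5, a_2 = 2, so
  g(x) = 2*x^2 - 13*x/5 - 2.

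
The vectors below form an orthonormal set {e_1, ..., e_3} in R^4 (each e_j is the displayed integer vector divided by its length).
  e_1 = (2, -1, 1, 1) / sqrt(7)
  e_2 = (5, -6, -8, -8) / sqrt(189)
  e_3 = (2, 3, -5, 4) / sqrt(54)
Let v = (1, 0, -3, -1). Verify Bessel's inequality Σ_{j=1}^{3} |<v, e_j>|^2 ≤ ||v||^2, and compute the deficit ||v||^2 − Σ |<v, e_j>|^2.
Σ |<v, e_j>|^2 = 197/18; ||v||^2 = 11; deficit = 1/18

Write each e_j = u_j / sqrt(<u_j, u_j>) where u_j is the displayed integer vector. Then <v, e_j> = <v, u_j> / sqrt(<u_j, u_j>), so |<v, e_j>|^2 = <v, u_j>^2 / <u_j, u_j>.
Coefficients: <v, e_1> = -2/sqrt(7), <v, e_2> = 37/sqrt(189), <v, e_3> = 13/sqrt(54).
Square and sum: Σ |<v, e_j>|^2 = 197/18.
Compute ||v||^2 = v·v = 11.
Deficit = 11 − 197/18 = 1/18 ≥ 0, confirming Bessel's inequality. (The deficit equals ||v − Σ <v,e_j> e_j||^2, the squared distance from v to span{e_j}.)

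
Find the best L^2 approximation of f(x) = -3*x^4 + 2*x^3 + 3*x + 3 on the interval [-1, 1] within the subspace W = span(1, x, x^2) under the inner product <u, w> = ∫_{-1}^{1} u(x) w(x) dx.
g(x) = -18*x^2/7 + 21*x/5 + 114/35

The best approximation g ∈ W is the orthogonal projection of f onto W. Writing g = a_0 + a_1 x + a_2 x^2, the coefficients solve the normal equations G · a = b where
  G_{ij} = <φ_i, φ_j> and b_i = <f, φ_i>, with φ_0 = 1, φ_1 = x, φ_2 = x^2.
G =
  [2, 0, 2/3]
  [0, 2/3, 0]
  [2/3, 0, 2/5],
b = (24/5, 14/5, 8/7).
Solving gives a_0 = 114/35, a_1 = 21/5, a_2 = -18/7, so
  g(x) = -18*x^2/7 + 21*x/5 + 114/35.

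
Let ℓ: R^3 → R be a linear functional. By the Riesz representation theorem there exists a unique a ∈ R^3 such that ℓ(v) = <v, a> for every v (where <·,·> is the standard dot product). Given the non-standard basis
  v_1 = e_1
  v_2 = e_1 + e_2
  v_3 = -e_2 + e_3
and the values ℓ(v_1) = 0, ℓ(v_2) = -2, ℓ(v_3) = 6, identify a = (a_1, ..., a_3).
a = (0, -2, 4)

Write a = (a_1, ..., a_3) in the standard basis. For each basis vector v_i, ℓ(v_i) = <v_i, a> is a linear equation in the a_j's. Collect the n equations into a matrix system V a = ℓ, where row i of V is v_i (expressed in the standard basis). Since V is invertible (lower-triangular with 1s on the diagonal, up to permutation), solve by back-substitution:
  V =
[[1, 0, 0],
 [1, 1, 0],
 [0, -1, 1]]
  V a = (0, -2, 6)
Solving gives a = (0, -2, 4).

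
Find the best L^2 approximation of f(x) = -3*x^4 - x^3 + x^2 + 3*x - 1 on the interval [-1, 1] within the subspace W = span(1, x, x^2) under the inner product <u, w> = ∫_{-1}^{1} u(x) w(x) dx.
g(x) = -11*x^2/7 + 12*x/5 - 26/35

The best approximation g ∈ W is the orthogonal projection of f onto W. Writing g = a_0 + a_1 x + a_2 x^2, the coefficients solve the normal equations G · a = b where
  G_{ij} = <φ_i, φ_j> and b_i = <f, φ_i>, with φ_0 = 1, φ_1 = x, φ_2 = x^2.
G =
  [2, 0, 2/3]
  [0, 2/3, 0]
  [2/3, 0, 2/5],
b = (-38/15, 8/5, -118/105).
Solving gives a_0 = -26/35, a_1 = 12/5, a_2 = -11/7, so
  g(x) = -11*x^2/7 + 12*x/5 - 26/35.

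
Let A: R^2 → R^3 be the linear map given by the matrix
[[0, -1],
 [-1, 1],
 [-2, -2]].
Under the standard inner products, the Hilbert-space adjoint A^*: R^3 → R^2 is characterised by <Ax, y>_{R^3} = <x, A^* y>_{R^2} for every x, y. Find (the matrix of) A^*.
A^* = A^T =
[[0, -1, -2],
 [-1, 1, -2]]

For real matrices with standard dot products, the defining identity <Ax, y> = <x, A^* y> gives (Ax)^T y = x^T (A^*) y, i.e. x^T A^T y = x^T (A^*) y. Since this holds for all x, y, we must have A^* = A^T. Therefore
A^* =
[[0, -1, -2],
 [-1, 1, -2]].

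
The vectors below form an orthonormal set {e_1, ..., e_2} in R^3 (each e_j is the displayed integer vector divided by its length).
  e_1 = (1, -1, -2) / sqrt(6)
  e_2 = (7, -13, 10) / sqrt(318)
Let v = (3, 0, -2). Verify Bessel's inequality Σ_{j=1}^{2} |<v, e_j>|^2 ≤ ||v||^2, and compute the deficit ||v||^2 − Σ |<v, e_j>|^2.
Σ |<v, e_j>|^2 = 433/53; ||v||^2 = 13; deficit = 256/53

Write each e_j = u_j / sqrt(<u_j, u_j>) where u_j is the displayed integer vector. Then <v, e_j> = <v, u_j> / sqrt(<u_j, u_j>), so |<v, e_j>|^2 = <v, u_j>^2 / <u_j, u_j>.
Coefficients: <v, e_1> = 7/sqrt(6), <v, e_2> = 1/sqrt(318).
Square and sum: Σ |<v, e_j>|^2 = 433/53.
Compute ||v||^2 = v·v = 13.
Deficit = 13 − 433/53 = 256/53 ≥ 0, confirming Bessel's inequality. (The deficit equals ||v − Σ <v,e_j> e_j||^2, the squared distance from v to span{e_j}.)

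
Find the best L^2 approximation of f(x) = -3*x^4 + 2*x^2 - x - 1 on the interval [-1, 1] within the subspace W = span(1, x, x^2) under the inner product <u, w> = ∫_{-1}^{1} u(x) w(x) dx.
g(x) = -4*x^2/7 - x - 26/35

The best approximation g ∈ W is the orthogonal projection of f onto W. Writing g = a_0 + a_1 x + a_2 x^2, the coefficients solve the normal equations G · a = b where
  G_{ij} = <φ_i, φ_j> and b_i = <f, φ_i>, with φ_0 = 1, φ_1 = x, φ_2 = x^2.
G =
  [2, 0, 2/3]
  [0, 2/3, 0]
  [2/3, 0, 2/5],
b = (-28/15, -2/3, -76/105).
Solving gives a_0 = -26/35, a_1 = -1, a_2 = -4/7, so
  g(x) = -4*x^2/7 - x - 26/35.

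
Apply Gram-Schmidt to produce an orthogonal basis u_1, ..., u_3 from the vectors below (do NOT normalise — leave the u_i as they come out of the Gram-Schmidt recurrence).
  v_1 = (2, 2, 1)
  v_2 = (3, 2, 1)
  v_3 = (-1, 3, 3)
Orthogonal basis:
  u_1 = (2, 2, 1)
  u_2 = (5/9, -4/9, -2/9)
  u_3 = (0, -3/5, 6/5)

Apply the Gram-Schmidt recurrence
  u_1 = v_1
  u_i = v_i − Σ_{j<i} ((v_i · u_j) / (u_j · u_j)) · u_j.

Step by step this gives:
  u_1 = (2, 2, 1)
  u_2 = (5/9, -4/9, -2/9)
  u_3 = (0, -3/5, 6/5)

Orthogonality check:
  u_2 · u_1 = 0 (should be 0)
  u_3 · u_1 = 0 (should be 0)
  u_3 · u_2 = 0 (should be 0)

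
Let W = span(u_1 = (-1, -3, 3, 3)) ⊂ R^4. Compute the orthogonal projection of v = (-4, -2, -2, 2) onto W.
proj_W(v) = (-5/14, -15/14, 15/14, 15/14)

Set up U = [u_1 | ... | u_1] ∈ R^(4×1). The projector onto W = col(U) is P = U (U^T U)^(-1) U^T.
Compute U^T U =
  [28],
and U^T v = (10).
Solve U^T U · c = U^T v for the coefficients: c = (5/14). The projection is proj_W(v) = U c.
Check: (v - proj_W(v)) · u_1 = 0  (should be 0).
Result: proj_W(v) = (-5/14, -15/14, 15/14, 15/14).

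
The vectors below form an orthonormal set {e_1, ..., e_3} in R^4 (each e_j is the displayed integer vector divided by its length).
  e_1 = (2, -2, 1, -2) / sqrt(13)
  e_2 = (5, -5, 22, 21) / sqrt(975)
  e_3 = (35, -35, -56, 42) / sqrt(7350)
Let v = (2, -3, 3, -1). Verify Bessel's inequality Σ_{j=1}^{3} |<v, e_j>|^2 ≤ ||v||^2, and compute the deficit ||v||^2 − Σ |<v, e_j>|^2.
Σ |<v, e_j>|^2 = 45/2; ||v||^2 = 23; deficit = 1/2

Write each e_j = u_j / sqrt(<u_j, u_j>) where u_j is the displayed integer vector. Then <v, e_j> = <v, u_j> / sqrt(<u_j, u_j>), so |<v, e_j>|^2 = <v, u_j>^2 / <u_j, u_j>.
Coefficients: <v, e_1> = 15/sqrt(13), <v, e_2> = 70/sqrt(975), <v, e_3> = -35/sqrt(7350).
Square and sum: Σ |<v, e_j>|^2 = 45/2.
Compute ||v||^2 = v·v = 23.
Deficit = 23 − 45/2 = 1/2 ≥ 0, confirming Bessel's inequality. (The deficit equals ||v − Σ <v,e_j> e_j||^2, the squared distance from v to span{e_j}.)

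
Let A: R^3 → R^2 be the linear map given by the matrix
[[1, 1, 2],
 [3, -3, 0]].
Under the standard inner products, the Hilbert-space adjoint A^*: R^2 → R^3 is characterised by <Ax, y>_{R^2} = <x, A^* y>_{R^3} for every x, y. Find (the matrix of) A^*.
A^* = A^T =
[[1, 3],
 [1, -3],
 [2, 0]]

For real matrices with standard dot products, the defining identity <Ax, y> = <x, A^* y> gives (Ax)^T y = x^T (A^*) y, i.e. x^T A^T y = x^T (A^*) y. Since this holds for all x, y, we must have A^* = A^T. Therefore
A^* =
[[1, 3],
 [1, -3],
 [2, 0]].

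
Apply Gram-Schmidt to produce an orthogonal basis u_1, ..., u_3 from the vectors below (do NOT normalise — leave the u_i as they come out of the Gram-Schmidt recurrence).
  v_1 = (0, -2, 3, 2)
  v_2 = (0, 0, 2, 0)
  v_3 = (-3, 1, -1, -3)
Orthogonal basis:
  u_1 = (0, -2, 3, 2)
  u_2 = (0, 12/17, 16/17, -12/17)
  u_3 = (-3, -1, 0, -1)

Apply the Gram-Schmidt recurrence
  u_1 = v_1
  u_i = v_i − Σ_{j<i} ((v_i · u_j) / (u_j · u_j)) · u_j.

Step by step this gives:
  u_1 = (0, -2, 3, 2)
  u_2 = (0, 12/17, 16/17, -12/17)
  u_3 = (-3, -1, 0, -1)

Orthogonality check:
  u_2 · u_1 = 0 (should be 0)
  u_3 · u_1 = 0 (should be 0)
  u_3 · u_2 = 0 (should be 0)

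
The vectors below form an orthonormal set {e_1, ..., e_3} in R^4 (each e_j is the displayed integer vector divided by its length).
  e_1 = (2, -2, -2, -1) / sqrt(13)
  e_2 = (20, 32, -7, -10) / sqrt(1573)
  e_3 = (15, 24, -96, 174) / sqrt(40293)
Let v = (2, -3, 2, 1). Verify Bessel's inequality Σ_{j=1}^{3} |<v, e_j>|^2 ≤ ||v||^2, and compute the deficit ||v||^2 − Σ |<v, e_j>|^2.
Σ |<v, e_j>|^2 = 225/37; ||v||^2 = 18; deficit = 441/37

Write each e_j = u_j / sqrt(<u_j, u_j>) where u_j is the displayed integer vector. Then <v, e_j> = <v, u_j> / sqrt(<u_j, u_j>), so |<v, e_j>|^2 = <v, u_j>^2 / <u_j, u_j>.
Coefficients: <v, e_1> = 5/sqrt(13), <v, e_2> = -80/sqrt(1573), <v, e_3> = -60/sqrt(40293).
Square and sum: Σ |<v, e_j>|^2 = 225/37.
Compute ||v||^2 = v·v = 18.
Deficit = 18 − 225/37 = 441/37 ≥ 0, confirming Bessel's inequality. (The deficit equals ||v − Σ <v,e_j> e_j||^2, the squared distance from v to span{e_j}.)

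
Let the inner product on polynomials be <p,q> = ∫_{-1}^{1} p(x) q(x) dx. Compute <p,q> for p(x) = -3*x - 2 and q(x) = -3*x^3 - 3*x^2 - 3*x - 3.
<p,q> = 128/5

Expand the product: p(x)·q(x) = 9*x^4 + 15*x^3 + 15*x^2 + 15*x + 6.
∫_{-1}^{1} of each monomial x^k gives [2/(k+1) if k even, 0 if k odd]. Integrating term-by-term (or equivalently evaluating the antiderivative F(x) = 9*x^5/5 + 15*x^4/4 + 5*x^3 + 15*x^2/2 + 6*x at the endpoints):
  F(1) − F(−1) = 481/20 − (-31/20) = 128/5.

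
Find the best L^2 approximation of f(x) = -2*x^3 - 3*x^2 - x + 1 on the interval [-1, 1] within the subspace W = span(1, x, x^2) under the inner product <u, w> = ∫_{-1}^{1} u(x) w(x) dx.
g(x) = -3*x^2 - 11*x/5 + 1

The best approximation g ∈ W is the orthogonal projection of f onto W. Writing g = a_0 + a_1 x + a_2 x^2, the coefficients solve the normal equations G · a = b where
  G_{ij} = <φ_i, φ_j> and b_i = <f, φ_i>, with φ_0 = 1, φ_1 = x, φ_2 = x^2.
G =
  [2, 0, 2/3]
  [0, 2/3, 0]
  [2/3, 0, 2/5],
b = (0, -22/15, -8/15).
Solving gives a_0 = 1, a_1 = -11/5, a_2 = -3, so
  g(x) = -3*x^2 - 11*x/5 + 1.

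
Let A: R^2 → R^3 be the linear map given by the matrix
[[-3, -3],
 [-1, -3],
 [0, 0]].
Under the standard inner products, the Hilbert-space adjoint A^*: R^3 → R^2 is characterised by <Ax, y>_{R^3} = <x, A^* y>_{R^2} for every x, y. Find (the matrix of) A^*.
A^* = A^T =
[[-3, -1, 0],
 [-3, -3, 0]]

For real matrices with standard dot products, the defining identity <Ax, y> = <x, A^* y> gives (Ax)^T y = x^T (A^*) y, i.e. x^T A^T y = x^T (A^*) y. Since this holds for all x, y, we must have A^* = A^T. Therefore
A^* =
[[-3, -1, 0],
 [-3, -3, 0]].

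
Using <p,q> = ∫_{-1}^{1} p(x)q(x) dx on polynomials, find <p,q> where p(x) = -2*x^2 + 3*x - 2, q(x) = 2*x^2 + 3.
<p,q> = -304/15

Expand the product: p(x)·q(x) = -4*x^4 + 6*x^3 - 10*x^2 + 9*x - 6.
∫_{-1}^{1} of each monomial x^k gives [2/(k+1) if k even, 0 if k odd]. Integrating term-by-term (or equivalently evaluating the antiderivative F(x) = -4*x^5/5 + 3*x^4/2 - 10*x^3/3 + 9*x^2/2 - 6*x at the endpoints):
  F(1) − F(−1) = -62/15 − (242/15) = -304/15.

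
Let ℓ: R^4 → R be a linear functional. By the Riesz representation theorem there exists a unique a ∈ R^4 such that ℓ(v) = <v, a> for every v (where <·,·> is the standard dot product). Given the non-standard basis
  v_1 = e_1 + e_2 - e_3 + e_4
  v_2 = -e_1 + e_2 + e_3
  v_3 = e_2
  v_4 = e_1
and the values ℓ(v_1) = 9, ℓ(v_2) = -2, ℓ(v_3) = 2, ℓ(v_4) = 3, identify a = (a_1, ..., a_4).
a = (3, 2, -1, 3)

Write a = (a_1, ..., a_4) in the standard basis. For each basis vector v_i, ℓ(v_i) = <v_i, a> is a linear equation in the a_j's. Collect the n equations into a matrix system V a = ℓ, where row i of V is v_i (expressed in the standard basis). Since V is invertible (lower-triangular with 1s on the diagonal, up to permutation), solve by back-substitution:
  V =
[[1, 1, -1, 1],
 [-1, 1, 1, 0],
 [0, 1, 0, 0],
 [1, 0, 0, 0]]
  V a = (9, -2, 2, 3)
Solving gives a = (3, 2, -1, 3).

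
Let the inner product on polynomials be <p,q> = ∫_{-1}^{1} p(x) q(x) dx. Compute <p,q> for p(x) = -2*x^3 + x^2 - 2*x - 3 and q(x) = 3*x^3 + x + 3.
<p,q> = -2336/105

Expand the product: p(x)·q(x) = -6*x^6 + 3*x^5 - 8*x^4 - 14*x^3 + x^2 - 9*x - 9.
∫_{-1}^{1} of each monomial x^k gives [2/(k+1) if k even, 0 if k odd]. Integrating term-by-term (or equivalently evaluating the antiderivative F(x) = -6*x^7/7 + x^6/2 - 8*x^5/5 - 7*x^4/2 + x^3/3 - 9*x^2/2 - 9*x at the endpoints):
  F(1) − F(−1) = -3911/210 − (761/210) = -2336/105.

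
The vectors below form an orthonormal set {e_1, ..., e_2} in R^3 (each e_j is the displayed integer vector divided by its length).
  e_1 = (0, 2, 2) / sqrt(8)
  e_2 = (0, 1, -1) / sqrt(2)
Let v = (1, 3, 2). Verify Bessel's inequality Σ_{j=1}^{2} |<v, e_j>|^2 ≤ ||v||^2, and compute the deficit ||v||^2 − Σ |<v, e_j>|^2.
Σ |<v, e_j>|^2 = 13; ||v||^2 = 14; deficit = 1

Write each e_j = u_j / sqrt(<u_j, u_j>) where u_j is the displayed integer vector. Then <v, e_j> = <v, u_j> / sqrt(<u_j, u_j>), so |<v, e_j>|^2 = <v, u_j>^2 / <u_j, u_j>.
Coefficients: <v, e_1> = 10/sqrt(8), <v, e_2> = 1/sqrt(2).
Square and sum: Σ |<v, e_j>|^2 = 13.
Compute ||v||^2 = v·v = 14.
Deficit = 14 − 13 = 1 ≥ 0, confirming Bessel's inequality. (The deficit equals ||v − Σ <v,e_j> e_j||^2, the squared distance from v to span{e_j}.)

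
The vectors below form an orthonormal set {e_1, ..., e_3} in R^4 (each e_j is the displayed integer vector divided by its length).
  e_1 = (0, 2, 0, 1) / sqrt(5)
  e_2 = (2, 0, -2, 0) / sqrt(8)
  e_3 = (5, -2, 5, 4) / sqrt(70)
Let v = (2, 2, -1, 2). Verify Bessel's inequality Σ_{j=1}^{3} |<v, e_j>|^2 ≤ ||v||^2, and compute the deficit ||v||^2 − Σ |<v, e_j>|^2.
Σ |<v, e_j>|^2 = 90/7; ||v||^2 = 13; deficit = 1/7

Write each e_j = u_j / sqrt(<u_j, u_j>) where u_j is the displayed integer vector. Then <v, e_j> = <v, u_j> / sqrt(<u_j, u_j>), so |<v, e_j>|^2 = <v, u_j>^2 / <u_j, u_j>.
Coefficients: <v, e_1> = 6/sqrt(5), <v, e_2> = 6/sqrt(8), <v, e_3> = 9/sqrt(70).
Square and sum: Σ |<v, e_j>|^2 = 90/7.
Compute ||v||^2 = v·v = 13.
Deficit = 13 − 90/7 = 1/7 ≥ 0, confirming Bessel's inequality. (The deficit equals ||v − Σ <v,e_j> e_j||^2, the squared distance from v to span{e_j}.)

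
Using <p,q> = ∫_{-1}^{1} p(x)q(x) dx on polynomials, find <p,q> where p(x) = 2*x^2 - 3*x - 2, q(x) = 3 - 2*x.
<p,q> = -4

Expand the product: p(x)·q(x) = -4*x^3 + 12*x^2 - 5*x - 6.
∫_{-1}^{1} of each monomial x^k gives [2/(k+1) if k even, 0 if k odd]. Integrating term-by-term (or equivalently evaluating the antiderivative F(x) = -x^4 + 4*x^3 - 5*x^2/2 - 6*x at the endpoints):
  F(1) − F(−1) = -11/2 − (-3/2) = -4.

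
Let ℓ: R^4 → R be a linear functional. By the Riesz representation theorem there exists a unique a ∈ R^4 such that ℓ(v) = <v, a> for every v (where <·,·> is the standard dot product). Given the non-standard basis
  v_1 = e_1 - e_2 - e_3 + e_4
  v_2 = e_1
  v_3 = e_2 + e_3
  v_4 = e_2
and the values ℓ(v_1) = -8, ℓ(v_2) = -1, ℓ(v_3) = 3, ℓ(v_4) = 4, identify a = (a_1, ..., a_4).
a = (-1, 4, -1, -4)

Write a = (a_1, ..., a_4) in the standard basis. For each basis vector v_i, ℓ(v_i) = <v_i, a> is a linear equation in the a_j's. Collect the n equations into a matrix system V a = ℓ, where row i of V is v_i (expressed in the standard basis). Since V is invertible (lower-triangular with 1s on the diagonal, up to permutation), solve by back-substitution:
  V =
[[1, -1, -1, 1],
 [1, 0, 0, 0],
 [0, 1, 1, 0],
 [0, 1, 0, 0]]
  V a = (-8, -1, 3, 4)
Solving gives a = (-1, 4, -1, -4).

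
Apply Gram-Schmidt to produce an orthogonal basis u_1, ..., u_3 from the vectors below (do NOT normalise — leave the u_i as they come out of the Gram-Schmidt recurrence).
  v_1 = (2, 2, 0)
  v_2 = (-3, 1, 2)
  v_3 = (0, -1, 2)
Orthogonal basis:
  u_1 = (2, 2, 0)
  u_2 = (-2, 2, 2)
  u_3 = (5/6, -5/6, 5/3)

Apply the Gram-Schmidt recurrence
  u_1 = v_1
  u_i = v_i − Σ_{j<i} ((v_i · u_j) / (u_j · u_j)) · u_j.

Step by step this gives:
  u_1 = (2, 2, 0)
  u_2 = (-2, 2, 2)
  u_3 = (5/6, -5/6, 5/3)

Orthogonality check:
  u_2 · u_1 = 0 (should be 0)
  u_3 · u_1 = 0 (should be 0)
  u_3 · u_2 = 0 (should be 0)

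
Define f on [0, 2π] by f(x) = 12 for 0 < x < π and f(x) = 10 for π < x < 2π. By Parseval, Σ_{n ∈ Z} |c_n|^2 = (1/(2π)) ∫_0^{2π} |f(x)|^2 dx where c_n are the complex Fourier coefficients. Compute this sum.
Σ |c_n|^2 = 122

Parseval equates the L^2 energy of f (normalised by 1/(2π)) with the ℓ^2 sum of its Fourier coefficients: (1/(2π)) ∫_0^{2π} |f|^2 = Σ |c_n|^2.
Compute the left side: (1/(2π)) [∫_0^π 12^2 dx + ∫_π^{2π} 10^2 dx] = (1/(2π)) · (144π + 100π) = (144 + 100)/2 = 122.
So Σ_{n ∈ Z} |c_n|^2 = 122.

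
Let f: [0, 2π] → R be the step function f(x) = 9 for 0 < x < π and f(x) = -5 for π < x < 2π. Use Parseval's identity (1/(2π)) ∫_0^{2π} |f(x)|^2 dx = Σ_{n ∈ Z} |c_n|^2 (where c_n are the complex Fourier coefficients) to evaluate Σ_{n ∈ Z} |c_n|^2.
Σ |c_n|^2 = 53

Parseval equates the L^2 energy of f (normalised by 1/(2π)) with the ℓ^2 sum of its Fourier coefficients: (1/(2π)) ∫_0^{2π} |f|^2 = Σ |c_n|^2.
Compute the left side: (1/(2π)) [∫_0^π 9^2 dx + ∫_π^{2π} (-5)^2 dx] = (1/(2π)) · (81π + 25π) = (81 + 25)/2 = 53.
So Σ_{n ∈ Z} |c_n|^2 = 53.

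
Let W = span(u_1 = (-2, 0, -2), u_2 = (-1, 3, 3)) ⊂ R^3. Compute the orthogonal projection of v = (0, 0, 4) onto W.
proj_W(v) = (18/17, 24/17, 50/17)

Set up U = [u_1 | ... | u_2] ∈ R^(3×2). The projector onto W = col(U) is P = U (U^T U)^(-1) U^T.
Compute U^T U =
  [8, -4]
  [-4, 19],
and U^T v = (-8, 12).
Solve U^T U · c = U^T v for the coefficients: c = (-13/17, 8/17). The projection is proj_W(v) = U c.
Check: (v - proj_W(v)) · u_1 = 0  (should be 0).
Check: (v - proj_W(v)) · u_2 = 0  (should be 0).
Result: proj_W(v) = (18/17, 24/17, 50/17).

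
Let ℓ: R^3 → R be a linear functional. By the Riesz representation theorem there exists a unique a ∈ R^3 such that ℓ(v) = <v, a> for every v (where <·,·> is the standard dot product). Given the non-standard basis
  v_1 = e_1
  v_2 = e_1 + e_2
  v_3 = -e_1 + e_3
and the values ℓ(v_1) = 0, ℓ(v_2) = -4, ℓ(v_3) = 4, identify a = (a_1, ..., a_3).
a = (0, -4, 4)

Write a = (a_1, ..., a_3) in the standard basis. For each basis vector v_i, ℓ(v_i) = <v_i, a> is a linear equation in the a_j's. Collect the n equations into a matrix system V a = ℓ, where row i of V is v_i (expressed in the standard basis). Since V is invertible (lower-triangular with 1s on the diagonal, up to permutation), solve by back-substitution:
  V =
[[1, 0, 0],
 [1, 1, 0],
 [-1, 0, 1]]
  V a = (0, -4, 4)
Solving gives a = (0, -4, 4).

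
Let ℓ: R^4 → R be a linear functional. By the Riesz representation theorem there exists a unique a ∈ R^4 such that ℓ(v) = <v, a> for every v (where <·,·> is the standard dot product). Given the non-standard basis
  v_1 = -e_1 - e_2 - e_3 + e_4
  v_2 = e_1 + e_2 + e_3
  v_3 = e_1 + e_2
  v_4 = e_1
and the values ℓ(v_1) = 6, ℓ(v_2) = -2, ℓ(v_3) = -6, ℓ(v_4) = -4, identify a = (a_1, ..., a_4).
a = (-4, -2, 4, 4)

Write a = (a_1, ..., a_4) in the standard basis. For each basis vector v_i, ℓ(v_i) = <v_i, a> is a linear equation in the a_j's. Collect the n equations into a matrix system V a = ℓ, where row i of V is v_i (expressed in the standard basis). Since V is invertible (lower-triangular with 1s on the diagonal, up to permutation), solve by back-substitution:
  V =
[[-1, -1, -1, 1],
 [1, 1, 1, 0],
 [1, 1, 0, 0],
 [1, 0, 0, 0]]
  V a = (6, -2, -6, -4)
Solving gives a = (-4, -2, 4, 4).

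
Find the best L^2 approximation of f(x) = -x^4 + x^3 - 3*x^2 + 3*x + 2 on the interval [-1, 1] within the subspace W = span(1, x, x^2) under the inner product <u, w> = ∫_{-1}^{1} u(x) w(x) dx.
g(x) = -27*x^2/7 + 18*x/5 + 73/35

The best approximation g ∈ W is the orthogonal projection of f onto W. Writing g = a_0 + a_1 x + a_2 x^2, the coefficients solve the normal equations G · a = b where
  G_{ij} = <φ_i, φ_j> and b_i = <f, φ_i>, with φ_0 = 1, φ_1 = x, φ_2 = x^2.
G =
  [2, 0, 2/3]
  [0, 2/3, 0]
  [2/3, 0, 2/5],
b = (8/5, 12/5, -16/105).
Solving gives a_0 = 73/35, a_1 = 18/5, a_2 = -27/7, so
  g(x) = -27*x^2/7 + 18*x/5 + 73/35.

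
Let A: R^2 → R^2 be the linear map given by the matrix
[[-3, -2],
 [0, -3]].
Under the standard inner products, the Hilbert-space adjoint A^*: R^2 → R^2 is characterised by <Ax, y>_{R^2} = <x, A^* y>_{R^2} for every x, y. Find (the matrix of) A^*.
A^* = A^T =
[[-3, 0],
 [-2, -3]]

For real matrices with standard dot products, the defining identity <Ax, y> = <x, A^* y> gives (Ax)^T y = x^T (A^*) y, i.e. x^T A^T y = x^T (A^*) y. Since this holds for all x, y, we must have A^* = A^T. Therefore
A^* =
[[-3, 0],
 [-2, -3]].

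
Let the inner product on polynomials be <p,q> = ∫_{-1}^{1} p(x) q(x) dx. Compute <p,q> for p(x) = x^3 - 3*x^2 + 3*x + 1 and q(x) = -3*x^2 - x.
<p,q> = -4/5

Expand the product: p(x)·q(x) = -3*x^5 + 8*x^4 - 6*x^3 - 6*x^2 - x.
∫_{-1}^{1} of each monomial x^k gives [2/(k+1) if k even, 0 if k odd]. Integrating term-by-term (or equivalently evaluating the antiderivative F(x) = -x^6/2 + 8*x^5/5 - 3*x^4/2 - 2*x^3 - x^2/2 at the endpoints):
  F(1) − F(−1) = -29/10 − (-21/10) = -4/5.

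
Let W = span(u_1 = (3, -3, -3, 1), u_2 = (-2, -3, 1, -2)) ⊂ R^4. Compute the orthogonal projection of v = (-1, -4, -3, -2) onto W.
proj_W(v) = (1/10, -231/50, -251/250, -293/250)

Set up U = [u_1 | ... | u_2] ∈ R^(4×2). The projector onto W = col(U) is P = U (U^T U)^(-1) U^T.
Compute U^T U =
  [28, -2]
  [-2, 18],
and U^T v = (16, 15).
Solve U^T U · c = U^T v for the coefficients: c = (159/250, 113/125). The projection is proj_W(v) = U c.
Check: (v - proj_W(v)) · u_1 = 0  (should be 0).
Check: (v - proj_W(v)) · u_2 = 0  (should be 0).
Result: proj_W(v) = (1/10, -231/50, -251/250, -293/250).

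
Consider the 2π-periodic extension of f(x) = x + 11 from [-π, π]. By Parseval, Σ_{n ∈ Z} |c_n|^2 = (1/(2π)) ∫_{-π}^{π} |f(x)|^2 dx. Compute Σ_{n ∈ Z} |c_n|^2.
Σ |c_n|^2 = π^2/3 + 121

Expand and integrate term by term over [-π, π]:
  ∫ (x)^2 dx = 1·(2π^3/3); ∫ 2·1·(11)·x dx = 0 (odd integrand); ∫ 11^2 dx = 121·2π.
So (1/(2π)) ∫_{-π}^{π} (x + 11)^2 dx = 1π^2/3 + 121 = π^2/3 + 121.
Parseval ⇒ Σ |c_n|^2 = π^2/3 + 121.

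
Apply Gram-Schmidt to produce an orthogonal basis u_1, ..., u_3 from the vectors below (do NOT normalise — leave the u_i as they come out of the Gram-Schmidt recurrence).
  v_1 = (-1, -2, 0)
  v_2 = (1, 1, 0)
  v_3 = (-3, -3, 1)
Orthogonal basis:
  u_1 = (-1, -2, 0)
  u_2 = (2/5, -1/5, 0)
  u_3 = (0, 0, 1)

Apply the Gram-Schmidt recurrence
  u_1 = v_1
  u_i = v_i − Σ_{j<i} ((v_i · u_j) / (u_j · u_j)) · u_j.

Step by step this gives:
  u_1 = (-1, -2, 0)
  u_2 = (2/5, -1/5, 0)
  u_3 = (0, 0, 1)

Orthogonality check:
  u_2 · u_1 = 0 (should be 0)
  u_3 · u_1 = 0 (should be 0)
  u_3 · u_2 = 0 (should be 0)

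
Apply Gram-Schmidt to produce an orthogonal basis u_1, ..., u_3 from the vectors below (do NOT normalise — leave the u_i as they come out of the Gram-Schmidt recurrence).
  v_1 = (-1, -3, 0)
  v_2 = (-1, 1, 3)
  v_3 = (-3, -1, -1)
Orthogonal basis:
  u_1 = (-1, -3, 0)
  u_2 = (-6/5, 2/5, 3)
  u_3 = (-126/53, 42/53, -56/53)

Apply the Gram-Schmidt recurrence
  u_1 = v_1
  u_i = v_i − Σ_{j<i} ((v_i · u_j) / (u_j · u_j)) · u_j.

Step by step this gives:
  u_1 = (-1, -3, 0)
  u_2 = (-6/5, 2/5, 3)
  u_3 = (-126/53, 42/53, -56/53)

Orthogonality check:
  u_2 · u_1 = 0 (should be 0)
  u_3 · u_1 = 0 (should be 0)
  u_3 · u_2 = 0 (should be 0)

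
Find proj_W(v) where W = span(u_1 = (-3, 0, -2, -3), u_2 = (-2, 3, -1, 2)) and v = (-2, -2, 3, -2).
proj_W(v) = (3/28, -45/28, -3/28, -57/28)

Set up U = [u_1 | ... | u_2] ∈ R^(4×2). The projector onto W = col(U) is P = U (U^T U)^(-1) U^T.
Compute U^T U =
  [22, 2]
  [2, 18],
and U^T v = (6, -9).
Solve U^T U · c = U^T v for the coefficients: c = (9/28, -15/28). The projection is proj_W(v) = U c.
Check: (v - proj_W(v)) · u_1 = 0  (should be 0).
Check: (v - proj_W(v)) · u_2 = 0  (should be 0).
Result: proj_W(v) = (3/28, -45/28, -3/28, -57/28).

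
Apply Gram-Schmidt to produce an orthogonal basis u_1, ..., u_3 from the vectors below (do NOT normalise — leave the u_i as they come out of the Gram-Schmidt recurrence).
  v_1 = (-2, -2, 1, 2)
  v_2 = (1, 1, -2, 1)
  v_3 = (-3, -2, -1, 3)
Orthogonal basis:
  u_1 = (-2, -2, 1, 2)
  u_2 = (5/13, 5/13, -22/13, 21/13)
  u_3 = (-1, 0, -4/5, -3/5)

Apply the Gram-Schmidt recurrence
  u_1 = v_1
  u_i = v_i − Σ_{j<i} ((v_i · u_j) / (u_j · u_j)) · u_j.

Step by step this gives:
  u_1 = (-2, -2, 1, 2)
  u_2 = (5/13, 5/13, -22/13, 21/13)
  u_3 = (-1, 0, -4/5, -3/5)

Orthogonality check:
  u_2 · u_1 = 0 (should be 0)
  u_3 · u_1 = 0 (should be 0)
  u_3 · u_2 = 0 (should be 0)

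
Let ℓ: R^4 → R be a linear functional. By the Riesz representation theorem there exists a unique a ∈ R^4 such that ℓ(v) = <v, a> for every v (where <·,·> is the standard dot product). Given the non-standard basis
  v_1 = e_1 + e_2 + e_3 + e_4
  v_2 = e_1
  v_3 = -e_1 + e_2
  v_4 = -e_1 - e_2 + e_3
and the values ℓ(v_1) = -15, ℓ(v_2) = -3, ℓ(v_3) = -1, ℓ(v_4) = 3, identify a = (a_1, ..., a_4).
a = (-3, -4, -4, -4)

Write a = (a_1, ..., a_4) in the standard basis. For each basis vector v_i, ℓ(v_i) = <v_i, a> is a linear equation in the a_j's. Collect the n equations into a matrix system V a = ℓ, where row i of V is v_i (expressed in the standard basis). Since V is invertible (lower-triangular with 1s on the diagonal, up to permutation), solve by back-substitution:
  V =
[[1, 1, 1, 1],
 [1, 0, 0, 0],
 [-1, 1, 0, 0],
 [-1, -1, 1, 0]]
  V a = (-15, -3, -1, 3)
Solving gives a = (-3, -4, -4, -4).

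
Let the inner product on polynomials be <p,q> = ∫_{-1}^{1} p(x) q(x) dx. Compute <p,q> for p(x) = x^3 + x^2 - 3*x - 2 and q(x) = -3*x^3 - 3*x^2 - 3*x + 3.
<p,q> = 12/35

Expand the product: p(x)·q(x) = -3*x^6 - 6*x^5 + 3*x^4 + 15*x^3 + 18*x^2 - 3*x - 6.
∫_{-1}^{1} of each monomial x^k gives [2/(k+1) if k even, 0 if k odd]. Integrating term-by-term (or equivalently evaluating the antiderivative F(x) = -3*x^7/7 - x^6 + 3*x^5/5 + 15*x^4/4 + 6*x^3 - 3*x^2/2 - 6*x at the endpoints):
  F(1) − F(−1) = 199/140 − (151/140) = 12/35.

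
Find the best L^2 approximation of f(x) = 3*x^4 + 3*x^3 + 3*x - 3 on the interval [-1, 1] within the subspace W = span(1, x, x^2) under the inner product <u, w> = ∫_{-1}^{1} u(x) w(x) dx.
g(x) = 18*x^2/7 + 24*x/5 - 114/35

The best approximation g ∈ W is the orthogonal projection of f onto W. Writing g = a_0 + a_1 x + a_2 x^2, the coefficients solve the normal equations G · a = b where
  G_{ij} = <φ_i, φ_j> and b_i = <f, φ_i>, with φ_0 = 1, φ_1 = x, φ_2 = x^2.
G =
  [2, 0, 2/3]
  [0, 2/3, 0]
  [2/3, 0, 2/5],
b = (-24/5, 16/5, -8/7).
Solving gives a_0 = -114/35, a_1 = 24/5, a_2 = 18/7, so
  g(x) = 18*x^2/7 + 24*x/5 - 114/35.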